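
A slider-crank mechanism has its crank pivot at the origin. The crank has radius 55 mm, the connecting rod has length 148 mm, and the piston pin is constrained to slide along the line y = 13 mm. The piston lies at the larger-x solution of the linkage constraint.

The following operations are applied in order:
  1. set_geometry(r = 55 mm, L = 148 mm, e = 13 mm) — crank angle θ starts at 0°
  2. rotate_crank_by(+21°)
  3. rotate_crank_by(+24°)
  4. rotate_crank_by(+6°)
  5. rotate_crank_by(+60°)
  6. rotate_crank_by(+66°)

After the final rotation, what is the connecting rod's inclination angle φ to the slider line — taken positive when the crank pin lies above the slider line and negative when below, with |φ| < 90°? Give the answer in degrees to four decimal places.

-3.9214

set_geometry: r = 55 mm, L = 148 mm, e = 13 mm; θ ← 0°
rotate_crank_by(+21°): θ ← 0° +21° = 21°
rotate_crank_by(+24°): θ ← 21° +24° = 45°
rotate_crank_by(+6°): θ ← 45° +6° = 51°
rotate_crank_by(+60°): θ ← 51° +60° = 111°
rotate_crank_by(+66°): θ ← 111° +66° = 177°
crank pin P = (r cos θ, r sin θ) = (-54.924624, 2.878478)
h = r sin θ − e = 2.878478 − 13 = -10.121522
sin φ = h / L = -10.121522 / 148 = -0.06838866
φ = arcsin(-0.06838866) = -3.921443°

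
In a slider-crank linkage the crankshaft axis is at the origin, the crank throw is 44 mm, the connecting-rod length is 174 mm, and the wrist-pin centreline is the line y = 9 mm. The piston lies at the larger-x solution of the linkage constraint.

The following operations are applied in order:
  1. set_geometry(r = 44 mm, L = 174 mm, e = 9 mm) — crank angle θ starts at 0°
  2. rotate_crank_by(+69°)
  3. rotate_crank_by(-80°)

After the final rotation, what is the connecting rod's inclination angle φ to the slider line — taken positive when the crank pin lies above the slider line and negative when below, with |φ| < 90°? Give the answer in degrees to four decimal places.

-5.7377

set_geometry: r = 44 mm, L = 174 mm, e = 9 mm; θ ← 0°
rotate_crank_by(+69°): θ ← 0° +69° = 69°
rotate_crank_by(-80°): θ ← 69° -80° = -11°
crank pin P = (r cos θ, r sin θ) = (43.191596, -8.395596)
h = r sin θ − e = -8.395596 − 9 = -17.395596
sin φ = h / L = -17.395596 / 174 = -0.09997469
φ = arcsin(-0.09997469) = -5.737713°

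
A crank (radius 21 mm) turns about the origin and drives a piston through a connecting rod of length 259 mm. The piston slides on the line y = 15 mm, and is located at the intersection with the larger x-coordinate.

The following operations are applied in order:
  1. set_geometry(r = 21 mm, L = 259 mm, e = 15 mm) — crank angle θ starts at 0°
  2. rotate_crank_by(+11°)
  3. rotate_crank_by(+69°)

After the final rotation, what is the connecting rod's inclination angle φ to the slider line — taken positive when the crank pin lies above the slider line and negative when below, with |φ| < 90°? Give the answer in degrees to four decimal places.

1.2568

set_geometry: r = 21 mm, L = 259 mm, e = 15 mm; θ ← 0°
rotate_crank_by(+11°): θ ← 0° +11° = 11°
rotate_crank_by(+69°): θ ← 11° +69° = 80°
crank pin P = (r cos θ, r sin θ) = (3.646612, 20.680963)
h = r sin θ − e = 20.680963 − 15 = 5.680963
sin φ = h / L = 5.680963 / 259 = 0.02193422
φ = arcsin(0.02193422) = 1.256839°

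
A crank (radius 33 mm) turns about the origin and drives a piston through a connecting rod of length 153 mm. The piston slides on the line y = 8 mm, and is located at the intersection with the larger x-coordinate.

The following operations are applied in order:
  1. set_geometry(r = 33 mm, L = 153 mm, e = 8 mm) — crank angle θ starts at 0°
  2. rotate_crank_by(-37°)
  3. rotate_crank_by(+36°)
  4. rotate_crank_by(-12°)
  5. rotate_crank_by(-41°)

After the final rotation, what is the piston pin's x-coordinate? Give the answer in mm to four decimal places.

set_geometry: r = 33 mm, L = 153 mm, e = 8 mm; θ ← 0°
rotate_crank_by(-37°): θ ← 0° -37° = -37°
rotate_crank_by(+36°): θ ← -37° +36° = -1°
rotate_crank_by(-12°): θ ← -1° -12° = -13°
rotate_crank_by(-41°): θ ← -13° -41° = -54°
crank pin P = (r cos θ, r sin θ) = (19.396913, -26.697561)
h = r sin θ − e = -26.697561 − 8 = -34.697561
x = r cos θ + √(L² − h²) = 19.396913 + √(23409.0 − 1203.9207) = 19.396913 + 149.013688 = 168.410602

168.4106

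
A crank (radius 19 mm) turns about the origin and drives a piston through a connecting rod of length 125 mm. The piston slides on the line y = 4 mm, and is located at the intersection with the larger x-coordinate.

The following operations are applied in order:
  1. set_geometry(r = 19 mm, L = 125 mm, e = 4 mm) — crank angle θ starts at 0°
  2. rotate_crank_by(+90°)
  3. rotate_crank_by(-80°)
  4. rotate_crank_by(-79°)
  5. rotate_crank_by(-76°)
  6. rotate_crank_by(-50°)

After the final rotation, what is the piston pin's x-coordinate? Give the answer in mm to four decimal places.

106.6440

set_geometry: r = 19 mm, L = 125 mm, e = 4 mm; θ ← 0°
rotate_crank_by(+90°): θ ← 0° +90° = 90°
rotate_crank_by(-80°): θ ← 90° -80° = 10°
rotate_crank_by(-79°): θ ← 10° -79° = -69°
rotate_crank_by(-76°): θ ← -69° -76° = -145°
rotate_crank_by(-50°): θ ← -145° -50° = -195°
crank pin P = (r cos θ, r sin θ) = (-18.352591, 4.917562)
h = r sin θ − e = 4.917562 − 4 = 0.917562
x = r cos θ + √(L² − h²) = -18.352591 + √(15625.0 − 0.8419) = -18.352591 + 124.996632 = 106.644042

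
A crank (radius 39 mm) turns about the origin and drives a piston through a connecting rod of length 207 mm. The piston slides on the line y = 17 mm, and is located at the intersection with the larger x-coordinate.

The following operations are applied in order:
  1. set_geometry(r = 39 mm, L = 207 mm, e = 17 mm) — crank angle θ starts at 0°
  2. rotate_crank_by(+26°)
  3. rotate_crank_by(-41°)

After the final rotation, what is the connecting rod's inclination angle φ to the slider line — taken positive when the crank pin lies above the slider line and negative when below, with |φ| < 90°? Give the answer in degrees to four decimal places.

-7.5209

set_geometry: r = 39 mm, L = 207 mm, e = 17 mm; θ ← 0°
rotate_crank_by(+26°): θ ← 0° +26° = 26°
rotate_crank_by(-41°): θ ← 26° -41° = -15°
crank pin P = (r cos θ, r sin θ) = (37.671107, -10.093943)
h = r sin θ − e = -10.093943 − 17 = -27.093943
sin φ = h / L = -27.093943 / 207 = -0.13088861
φ = arcsin(-0.13088861) = -7.520945°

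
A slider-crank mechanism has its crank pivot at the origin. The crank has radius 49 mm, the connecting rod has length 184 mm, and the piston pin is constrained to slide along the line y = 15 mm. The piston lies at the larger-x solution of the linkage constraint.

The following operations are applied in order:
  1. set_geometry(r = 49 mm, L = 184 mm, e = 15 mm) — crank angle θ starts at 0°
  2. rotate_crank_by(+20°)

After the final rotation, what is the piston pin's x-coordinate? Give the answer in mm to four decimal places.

set_geometry: r = 49 mm, L = 184 mm, e = 15 mm; θ ← 0°
rotate_crank_by(+20°): θ ← 0° +20° = 20°
crank pin P = (r cos θ, r sin θ) = (46.044938, 16.758987)
h = r sin θ − e = 16.758987 − 15 = 1.758987
x = r cos θ + √(L² − h²) = 46.044938 + √(33856.0 − 3.0940) = 46.044938 + 183.991592 = 230.036531

230.0365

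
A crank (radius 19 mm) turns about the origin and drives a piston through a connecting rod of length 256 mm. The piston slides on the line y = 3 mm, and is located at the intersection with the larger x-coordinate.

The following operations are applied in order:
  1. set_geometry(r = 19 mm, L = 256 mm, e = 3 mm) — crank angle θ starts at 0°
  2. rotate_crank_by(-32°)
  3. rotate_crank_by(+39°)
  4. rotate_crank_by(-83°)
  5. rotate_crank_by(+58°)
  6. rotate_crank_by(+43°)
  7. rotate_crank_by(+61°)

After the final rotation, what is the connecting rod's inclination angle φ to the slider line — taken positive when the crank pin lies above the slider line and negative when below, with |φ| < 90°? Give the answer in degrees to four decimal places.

3.5729

set_geometry: r = 19 mm, L = 256 mm, e = 3 mm; θ ← 0°
rotate_crank_by(-32°): θ ← 0° -32° = -32°
rotate_crank_by(+39°): θ ← -32° +39° = 7°
rotate_crank_by(-83°): θ ← 7° -83° = -76°
rotate_crank_by(+58°): θ ← -76° +58° = -18°
rotate_crank_by(+43°): θ ← -18° +43° = 25°
rotate_crank_by(+61°): θ ← 25° +61° = 86°
crank pin P = (r cos θ, r sin θ) = (1.325373, 18.953717)
h = r sin θ − e = 18.953717 − 3 = 15.953717
sin φ = h / L = 15.953717 / 256 = 0.06231921
φ = arcsin(0.06231921) = 3.572943°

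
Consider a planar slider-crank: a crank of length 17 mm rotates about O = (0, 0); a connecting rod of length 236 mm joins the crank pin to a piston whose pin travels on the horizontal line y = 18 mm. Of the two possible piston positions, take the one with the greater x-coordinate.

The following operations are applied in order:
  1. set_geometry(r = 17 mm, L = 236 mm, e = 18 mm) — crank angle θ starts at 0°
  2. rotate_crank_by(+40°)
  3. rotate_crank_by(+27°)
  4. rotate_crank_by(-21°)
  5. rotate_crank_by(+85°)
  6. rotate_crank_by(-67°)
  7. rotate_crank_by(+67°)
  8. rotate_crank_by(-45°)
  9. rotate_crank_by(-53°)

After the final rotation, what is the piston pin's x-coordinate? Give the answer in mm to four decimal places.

250.0955

set_geometry: r = 17 mm, L = 236 mm, e = 18 mm; θ ← 0°
rotate_crank_by(+40°): θ ← 0° +40° = 40°
rotate_crank_by(+27°): θ ← 40° +27° = 67°
rotate_crank_by(-21°): θ ← 67° -21° = 46°
rotate_crank_by(+85°): θ ← 46° +85° = 131°
rotate_crank_by(-67°): θ ← 131° -67° = 64°
rotate_crank_by(+67°): θ ← 64° +67° = 131°
rotate_crank_by(-45°): θ ← 131° -45° = 86°
rotate_crank_by(-53°): θ ← 86° -53° = 33°
crank pin P = (r cos θ, r sin θ) = (14.257400, 9.258864)
h = r sin θ − e = 9.258864 − 18 = -8.741136
x = r cos θ + √(L² − h²) = 14.257400 + √(55696.0 − 76.4075) = 14.257400 + 235.838064 = 250.095464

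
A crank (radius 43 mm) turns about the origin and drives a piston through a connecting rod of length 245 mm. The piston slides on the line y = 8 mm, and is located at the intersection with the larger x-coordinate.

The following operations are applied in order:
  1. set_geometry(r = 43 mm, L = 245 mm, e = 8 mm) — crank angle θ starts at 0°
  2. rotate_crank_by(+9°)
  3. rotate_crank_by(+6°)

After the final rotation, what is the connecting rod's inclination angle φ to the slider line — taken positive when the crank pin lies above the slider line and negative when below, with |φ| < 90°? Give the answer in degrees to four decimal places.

0.7318

set_geometry: r = 43 mm, L = 245 mm, e = 8 mm; θ ← 0°
rotate_crank_by(+9°): θ ← 0° +9° = 9°
rotate_crank_by(+6°): θ ← 9° +6° = 15°
crank pin P = (r cos θ, r sin θ) = (41.534811, 11.129219)
h = r sin θ − e = 11.129219 − 8 = 3.129219
sin φ = h / L = 3.129219 / 245 = 0.01277232
φ = arcsin(0.01277232) = 0.731820°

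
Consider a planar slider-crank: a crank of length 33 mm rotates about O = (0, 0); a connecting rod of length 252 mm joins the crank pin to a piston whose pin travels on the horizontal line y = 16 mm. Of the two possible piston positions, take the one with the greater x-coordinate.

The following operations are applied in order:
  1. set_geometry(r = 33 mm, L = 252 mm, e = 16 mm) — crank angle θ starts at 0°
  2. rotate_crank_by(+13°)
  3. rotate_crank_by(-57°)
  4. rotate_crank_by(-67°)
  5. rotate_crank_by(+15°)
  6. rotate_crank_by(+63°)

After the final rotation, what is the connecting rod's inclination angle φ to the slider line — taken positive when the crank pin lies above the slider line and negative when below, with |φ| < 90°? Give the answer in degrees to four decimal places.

set_geometry: r = 33 mm, L = 252 mm, e = 16 mm; θ ← 0°
rotate_crank_by(+13°): θ ← 0° +13° = 13°
rotate_crank_by(-57°): θ ← 13° -57° = -44°
rotate_crank_by(-67°): θ ← -44° -67° = -111°
rotate_crank_by(+15°): θ ← -111° +15° = -96°
rotate_crank_by(+63°): θ ← -96° +63° = -33°
crank pin P = (r cos θ, r sin θ) = (27.676129, -17.973088)
h = r sin θ − e = -17.973088 − 16 = -33.973088
sin φ = h / L = -33.973088 / 252 = -0.13481384
φ = arcsin(-0.13481384) = -7.747855°

-7.7479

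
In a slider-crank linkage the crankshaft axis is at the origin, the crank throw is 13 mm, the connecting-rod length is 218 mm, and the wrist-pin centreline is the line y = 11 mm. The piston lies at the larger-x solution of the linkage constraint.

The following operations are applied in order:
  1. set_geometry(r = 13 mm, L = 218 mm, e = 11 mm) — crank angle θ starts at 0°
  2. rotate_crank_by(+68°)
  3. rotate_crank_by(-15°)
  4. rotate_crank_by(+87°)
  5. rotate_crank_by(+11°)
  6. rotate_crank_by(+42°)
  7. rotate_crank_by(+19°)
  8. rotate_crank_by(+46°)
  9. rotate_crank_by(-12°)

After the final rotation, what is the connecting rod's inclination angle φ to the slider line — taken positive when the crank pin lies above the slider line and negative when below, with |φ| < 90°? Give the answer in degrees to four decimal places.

set_geometry: r = 13 mm, L = 218 mm, e = 11 mm; θ ← 0°
rotate_crank_by(+68°): θ ← 0° +68° = 68°
rotate_crank_by(-15°): θ ← 68° -15° = 53°
rotate_crank_by(+87°): θ ← 53° +87° = 140°
rotate_crank_by(+11°): θ ← 140° +11° = 151°
rotate_crank_by(+42°): θ ← 151° +42° = 193°
rotate_crank_by(+19°): θ ← 193° +19° = 212°
rotate_crank_by(+46°): θ ← 212° +46° = 258°
rotate_crank_by(-12°): θ ← 258° -12° = 246°
crank pin P = (r cos θ, r sin θ) = (-5.287576, -11.876091)
h = r sin θ − e = -11.876091 − 11 = -22.876091
sin φ = h / L = -22.876091 / 218 = -0.10493620
φ = arcsin(-0.10493620) = -6.023491°

-6.0235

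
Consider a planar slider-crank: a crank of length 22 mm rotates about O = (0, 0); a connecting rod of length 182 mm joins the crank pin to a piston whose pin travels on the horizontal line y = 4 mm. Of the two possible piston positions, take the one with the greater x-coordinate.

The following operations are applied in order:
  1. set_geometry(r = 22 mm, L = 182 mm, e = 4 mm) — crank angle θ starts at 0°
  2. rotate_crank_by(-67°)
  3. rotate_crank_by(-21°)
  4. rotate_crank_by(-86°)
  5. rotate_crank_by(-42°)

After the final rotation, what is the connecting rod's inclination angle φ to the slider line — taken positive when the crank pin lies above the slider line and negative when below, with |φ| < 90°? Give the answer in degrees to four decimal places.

2.8128

set_geometry: r = 22 mm, L = 182 mm, e = 4 mm; θ ← 0°
rotate_crank_by(-67°): θ ← 0° -67° = -67°
rotate_crank_by(-21°): θ ← -67° -21° = -88°
rotate_crank_by(-86°): θ ← -88° -86° = -174°
rotate_crank_by(-42°): θ ← -174° -42° = -216°
crank pin P = (r cos θ, r sin θ) = (-17.798374, 12.931276)
h = r sin θ − e = 12.931276 − 4 = 8.931276
sin φ = h / L = 8.931276 / 182 = 0.04907294
φ = arcsin(0.04907294) = 2.812802°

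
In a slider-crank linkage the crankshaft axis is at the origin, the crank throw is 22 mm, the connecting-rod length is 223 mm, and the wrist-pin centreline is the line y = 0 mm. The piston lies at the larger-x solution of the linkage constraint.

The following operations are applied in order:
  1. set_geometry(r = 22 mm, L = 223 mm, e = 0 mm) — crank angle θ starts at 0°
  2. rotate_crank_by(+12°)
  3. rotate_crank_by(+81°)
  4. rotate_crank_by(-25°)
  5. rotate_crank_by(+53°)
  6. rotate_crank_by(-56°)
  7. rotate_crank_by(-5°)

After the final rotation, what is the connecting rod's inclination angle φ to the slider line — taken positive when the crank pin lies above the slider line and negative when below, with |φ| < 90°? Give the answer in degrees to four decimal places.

4.9012

set_geometry: r = 22 mm, L = 223 mm, e = 0 mm; θ ← 0°
rotate_crank_by(+12°): θ ← 0° +12° = 12°
rotate_crank_by(+81°): θ ← 12° +81° = 93°
rotate_crank_by(-25°): θ ← 93° -25° = 68°
rotate_crank_by(+53°): θ ← 68° +53° = 121°
rotate_crank_by(-56°): θ ← 121° -56° = 65°
rotate_crank_by(-5°): θ ← 65° -5° = 60°
crank pin P = (r cos θ, r sin θ) = (11.000000, 19.052559)
h = r sin θ − e = 19.052559 − 0 = 19.052559
sin φ = h / L = 19.052559 / 223 = 0.08543748
φ = arcsin(0.08543748) = 4.901182°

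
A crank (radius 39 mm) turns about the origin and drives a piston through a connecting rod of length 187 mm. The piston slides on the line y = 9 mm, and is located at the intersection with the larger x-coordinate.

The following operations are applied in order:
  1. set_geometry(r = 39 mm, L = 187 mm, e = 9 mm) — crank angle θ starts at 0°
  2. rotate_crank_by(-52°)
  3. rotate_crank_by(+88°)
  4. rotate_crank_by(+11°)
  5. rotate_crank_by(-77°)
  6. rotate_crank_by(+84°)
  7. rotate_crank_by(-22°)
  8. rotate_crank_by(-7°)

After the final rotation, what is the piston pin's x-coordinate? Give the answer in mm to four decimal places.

set_geometry: r = 39 mm, L = 187 mm, e = 9 mm; θ ← 0°
rotate_crank_by(-52°): θ ← 0° -52° = -52°
rotate_crank_by(+88°): θ ← -52° +88° = 36°
rotate_crank_by(+11°): θ ← 36° +11° = 47°
rotate_crank_by(-77°): θ ← 47° -77° = -30°
rotate_crank_by(+84°): θ ← -30° +84° = 54°
rotate_crank_by(-22°): θ ← 54° -22° = 32°
rotate_crank_by(-7°): θ ← 32° -7° = 25°
crank pin P = (r cos θ, r sin θ) = (35.346004, 16.482112)
h = r sin θ − e = 16.482112 − 9 = 7.482112
x = r cos θ + √(L² − h²) = 35.346004 + √(34969.0 − 55.9820) = 35.346004 + 186.850256 = 222.196259

222.1963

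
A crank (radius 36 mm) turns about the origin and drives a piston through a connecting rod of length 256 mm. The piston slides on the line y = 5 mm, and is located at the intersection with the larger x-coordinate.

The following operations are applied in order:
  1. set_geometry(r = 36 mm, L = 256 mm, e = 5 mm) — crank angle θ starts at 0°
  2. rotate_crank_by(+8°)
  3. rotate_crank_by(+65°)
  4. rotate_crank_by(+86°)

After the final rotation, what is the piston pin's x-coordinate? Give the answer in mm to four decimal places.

set_geometry: r = 36 mm, L = 256 mm, e = 5 mm; θ ← 0°
rotate_crank_by(+8°): θ ← 0° +8° = 8°
rotate_crank_by(+65°): θ ← 8° +65° = 73°
rotate_crank_by(+86°): θ ← 73° +86° = 159°
crank pin P = (r cos θ, r sin θ) = (-33.608895, 12.901246)
h = r sin θ − e = 12.901246 − 5 = 7.901246
x = r cos θ + √(L² − h²) = -33.608895 + √(65536.0 − 62.4297) = -33.608895 + 255.878038 = 222.269143

222.2691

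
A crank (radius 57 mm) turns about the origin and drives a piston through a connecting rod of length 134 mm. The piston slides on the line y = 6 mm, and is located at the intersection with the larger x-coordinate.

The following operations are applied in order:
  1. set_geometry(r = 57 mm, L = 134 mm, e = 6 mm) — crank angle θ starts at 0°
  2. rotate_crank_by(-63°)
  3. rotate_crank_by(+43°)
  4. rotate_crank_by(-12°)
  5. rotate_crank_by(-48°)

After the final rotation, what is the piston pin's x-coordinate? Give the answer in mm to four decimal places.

set_geometry: r = 57 mm, L = 134 mm, e = 6 mm; θ ← 0°
rotate_crank_by(-63°): θ ← 0° -63° = -63°
rotate_crank_by(+43°): θ ← -63° +43° = -20°
rotate_crank_by(-12°): θ ← -20° -12° = -32°
rotate_crank_by(-48°): θ ← -32° -48° = -80°
crank pin P = (r cos θ, r sin θ) = (9.897946, -56.134042)
h = r sin θ − e = -56.134042 − 6 = -62.134042
x = r cos θ + √(L² − h²) = 9.897946 + √(17956.0 − 3860.6392) = 9.897946 + 118.723885 = 128.621831

128.6218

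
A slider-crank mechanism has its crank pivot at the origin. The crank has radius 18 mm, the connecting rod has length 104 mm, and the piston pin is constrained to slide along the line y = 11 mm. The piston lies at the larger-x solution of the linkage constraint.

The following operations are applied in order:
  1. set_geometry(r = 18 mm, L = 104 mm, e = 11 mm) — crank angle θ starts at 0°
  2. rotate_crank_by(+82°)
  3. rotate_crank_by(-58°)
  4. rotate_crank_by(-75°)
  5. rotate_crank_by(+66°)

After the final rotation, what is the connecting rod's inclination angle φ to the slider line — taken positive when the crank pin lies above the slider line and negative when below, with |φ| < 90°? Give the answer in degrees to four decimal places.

-3.4957

set_geometry: r = 18 mm, L = 104 mm, e = 11 mm; θ ← 0°
rotate_crank_by(+82°): θ ← 0° +82° = 82°
rotate_crank_by(-58°): θ ← 82° -58° = 24°
rotate_crank_by(-75°): θ ← 24° -75° = -51°
rotate_crank_by(+66°): θ ← -51° +66° = 15°
crank pin P = (r cos θ, r sin θ) = (17.386665, 4.658743)
h = r sin θ − e = 4.658743 − 11 = -6.341257
sin φ = h / L = -6.341257 / 104 = -0.06097363
φ = arcsin(-0.06097363) = -3.495700°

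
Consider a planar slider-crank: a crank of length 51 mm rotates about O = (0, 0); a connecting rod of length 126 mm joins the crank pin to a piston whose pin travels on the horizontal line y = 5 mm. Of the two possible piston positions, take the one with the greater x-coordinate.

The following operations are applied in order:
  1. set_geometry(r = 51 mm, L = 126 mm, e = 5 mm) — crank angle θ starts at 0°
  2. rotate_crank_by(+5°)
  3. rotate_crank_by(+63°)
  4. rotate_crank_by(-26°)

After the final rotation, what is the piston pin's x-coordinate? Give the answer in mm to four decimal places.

set_geometry: r = 51 mm, L = 126 mm, e = 5 mm; θ ← 0°
rotate_crank_by(+5°): θ ← 0° +5° = 5°
rotate_crank_by(+63°): θ ← 5° +63° = 68°
rotate_crank_by(-26°): θ ← 68° -26° = 42°
crank pin P = (r cos θ, r sin θ) = (37.900386, 34.125661)
h = r sin θ − e = 34.125661 − 5 = 29.125661
x = r cos θ + √(L² − h²) = 37.900386 + √(15876.0 − 848.3041) = 37.900386 + 122.587503 = 160.487889

160.4879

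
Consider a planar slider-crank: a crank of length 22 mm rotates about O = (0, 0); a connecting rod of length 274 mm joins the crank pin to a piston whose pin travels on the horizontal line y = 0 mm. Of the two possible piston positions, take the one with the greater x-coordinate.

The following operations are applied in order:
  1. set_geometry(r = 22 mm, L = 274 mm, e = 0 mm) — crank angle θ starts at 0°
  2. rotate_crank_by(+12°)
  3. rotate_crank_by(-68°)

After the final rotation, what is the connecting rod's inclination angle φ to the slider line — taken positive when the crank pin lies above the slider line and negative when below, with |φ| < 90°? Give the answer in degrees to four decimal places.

set_geometry: r = 22 mm, L = 274 mm, e = 0 mm; θ ← 0°
rotate_crank_by(+12°): θ ← 0° +12° = 12°
rotate_crank_by(-68°): θ ← 12° -68° = -56°
crank pin P = (r cos θ, r sin θ) = (12.302244, -18.238827)
h = r sin θ − e = -18.238827 − 0 = -18.238827
sin φ = h / L = -18.238827 / 274 = -0.06656506
φ = arcsin(-0.06656506) = -3.816719°

-3.8167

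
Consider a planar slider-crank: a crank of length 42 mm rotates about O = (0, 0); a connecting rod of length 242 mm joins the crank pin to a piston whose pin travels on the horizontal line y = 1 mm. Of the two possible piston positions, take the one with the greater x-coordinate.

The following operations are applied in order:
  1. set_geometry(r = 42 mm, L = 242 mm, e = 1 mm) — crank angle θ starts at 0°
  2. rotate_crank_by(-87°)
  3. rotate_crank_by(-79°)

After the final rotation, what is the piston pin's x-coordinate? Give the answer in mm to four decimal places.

200.9901

set_geometry: r = 42 mm, L = 242 mm, e = 1 mm; θ ← 0°
rotate_crank_by(-87°): θ ← 0° -87° = -87°
rotate_crank_by(-79°): θ ← -87° -79° = -166°
crank pin P = (r cos θ, r sin θ) = (-40.752421, -10.160720)
h = r sin θ − e = -10.160720 − 1 = -11.160720
x = r cos θ + √(L² − h²) = -40.752421 + √(58564.0 − 124.5617) = -40.752421 + 241.742504 = 200.990084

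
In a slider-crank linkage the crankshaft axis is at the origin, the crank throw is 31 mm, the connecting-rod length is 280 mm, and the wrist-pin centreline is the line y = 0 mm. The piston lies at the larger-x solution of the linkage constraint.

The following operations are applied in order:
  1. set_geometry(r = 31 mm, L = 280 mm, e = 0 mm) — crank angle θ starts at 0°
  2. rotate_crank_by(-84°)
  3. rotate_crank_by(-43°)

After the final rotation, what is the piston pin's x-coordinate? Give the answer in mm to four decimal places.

set_geometry: r = 31 mm, L = 280 mm, e = 0 mm; θ ← 0°
rotate_crank_by(-84°): θ ← 0° -84° = -84°
rotate_crank_by(-43°): θ ← -84° -43° = -127°
crank pin P = (r cos θ, r sin θ) = (-18.656266, -24.757701)
h = r sin θ − e = -24.757701 − 0 = -24.757701
x = r cos θ + √(L² − h²) = -18.656266 + √(78400.0 − 612.9437) = -18.656266 + 278.903310 = 260.247044

260.2470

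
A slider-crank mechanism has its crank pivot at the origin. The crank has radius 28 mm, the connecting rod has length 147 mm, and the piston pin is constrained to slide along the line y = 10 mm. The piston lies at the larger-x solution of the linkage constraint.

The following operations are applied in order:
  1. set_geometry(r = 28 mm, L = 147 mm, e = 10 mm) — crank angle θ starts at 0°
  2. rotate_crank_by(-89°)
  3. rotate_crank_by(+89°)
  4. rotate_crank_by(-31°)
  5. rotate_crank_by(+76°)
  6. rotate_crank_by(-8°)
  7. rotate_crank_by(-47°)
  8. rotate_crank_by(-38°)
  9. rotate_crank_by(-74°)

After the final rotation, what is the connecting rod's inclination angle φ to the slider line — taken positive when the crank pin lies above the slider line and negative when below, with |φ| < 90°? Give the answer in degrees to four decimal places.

set_geometry: r = 28 mm, L = 147 mm, e = 10 mm; θ ← 0°
rotate_crank_by(-89°): θ ← 0° -89° = -89°
rotate_crank_by(+89°): θ ← -89° +89° = 0°
rotate_crank_by(-31°): θ ← 0° -31° = -31°
rotate_crank_by(+76°): θ ← -31° +76° = 45°
rotate_crank_by(-8°): θ ← 45° -8° = 37°
rotate_crank_by(-47°): θ ← 37° -47° = -10°
rotate_crank_by(-38°): θ ← -10° -38° = -48°
rotate_crank_by(-74°): θ ← -48° -74° = -122°
crank pin P = (r cos θ, r sin θ) = (-14.837739, -23.745347)
h = r sin θ − e = -23.745347 − 10 = -33.745347
sin φ = h / L = -33.745347 / 147 = -0.22956018
φ = arcsin(-0.22956018) = -13.271179°

-13.2712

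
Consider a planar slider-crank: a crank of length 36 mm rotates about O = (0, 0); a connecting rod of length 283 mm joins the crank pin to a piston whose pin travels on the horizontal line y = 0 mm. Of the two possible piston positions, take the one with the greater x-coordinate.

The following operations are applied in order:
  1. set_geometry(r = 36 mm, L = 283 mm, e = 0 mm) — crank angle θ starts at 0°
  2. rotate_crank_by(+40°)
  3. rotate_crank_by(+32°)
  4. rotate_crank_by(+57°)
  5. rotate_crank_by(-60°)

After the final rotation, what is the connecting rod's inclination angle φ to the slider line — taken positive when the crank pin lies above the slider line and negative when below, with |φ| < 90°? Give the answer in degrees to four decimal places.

6.8205

set_geometry: r = 36 mm, L = 283 mm, e = 0 mm; θ ← 0°
rotate_crank_by(+40°): θ ← 0° +40° = 40°
rotate_crank_by(+32°): θ ← 40° +32° = 72°
rotate_crank_by(+57°): θ ← 72° +57° = 129°
rotate_crank_by(-60°): θ ← 129° -60° = 69°
crank pin P = (r cos θ, r sin θ) = (12.901246, 33.608895)
h = r sin θ − e = 33.608895 − 0 = 33.608895
sin φ = h / L = 33.608895 / 283 = 0.11875935
φ = arcsin(0.11875935) = 6.820506°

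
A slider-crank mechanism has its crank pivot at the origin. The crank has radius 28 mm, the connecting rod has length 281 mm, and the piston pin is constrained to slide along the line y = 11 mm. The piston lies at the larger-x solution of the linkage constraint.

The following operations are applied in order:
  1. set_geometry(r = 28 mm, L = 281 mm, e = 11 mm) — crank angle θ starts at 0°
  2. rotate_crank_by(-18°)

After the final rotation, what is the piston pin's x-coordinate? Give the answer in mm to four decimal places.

306.9415

set_geometry: r = 28 mm, L = 281 mm, e = 11 mm; θ ← 0°
rotate_crank_by(-18°): θ ← 0° -18° = -18°
crank pin P = (r cos θ, r sin θ) = (26.629582, -8.652476)
h = r sin θ − e = -8.652476 − 11 = -19.652476
x = r cos θ + √(L² − h²) = 26.629582 + √(78961.0 − 386.2198) = 26.629582 + 280.311934 = 306.941516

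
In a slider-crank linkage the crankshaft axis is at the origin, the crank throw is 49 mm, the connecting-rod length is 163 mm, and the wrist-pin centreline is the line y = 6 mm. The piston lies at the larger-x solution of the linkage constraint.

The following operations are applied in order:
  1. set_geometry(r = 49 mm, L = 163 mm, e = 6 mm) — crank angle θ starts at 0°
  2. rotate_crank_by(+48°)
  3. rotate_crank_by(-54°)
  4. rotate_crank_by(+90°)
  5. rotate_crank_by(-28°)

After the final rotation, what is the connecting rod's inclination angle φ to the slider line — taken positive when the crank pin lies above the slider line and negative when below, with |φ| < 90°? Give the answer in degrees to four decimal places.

12.2636

set_geometry: r = 49 mm, L = 163 mm, e = 6 mm; θ ← 0°
rotate_crank_by(+48°): θ ← 0° +48° = 48°
rotate_crank_by(-54°): θ ← 48° -54° = -6°
rotate_crank_by(+90°): θ ← -6° +90° = 84°
rotate_crank_by(-28°): θ ← 84° -28° = 56°
crank pin P = (r cos θ, r sin θ) = (27.400452, 40.622841)
h = r sin θ − e = 40.622841 − 6 = 34.622841
sin φ = h / L = 34.622841 / 163 = 0.21241007
φ = arcsin(0.21241007) = 12.263626°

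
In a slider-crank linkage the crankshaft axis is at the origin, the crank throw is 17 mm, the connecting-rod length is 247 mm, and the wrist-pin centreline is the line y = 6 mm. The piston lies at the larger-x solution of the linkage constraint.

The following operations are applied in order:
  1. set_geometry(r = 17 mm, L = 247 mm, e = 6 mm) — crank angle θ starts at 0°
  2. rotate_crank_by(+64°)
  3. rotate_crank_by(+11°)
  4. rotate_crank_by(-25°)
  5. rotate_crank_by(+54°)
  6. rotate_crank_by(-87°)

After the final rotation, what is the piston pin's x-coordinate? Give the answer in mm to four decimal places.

263.2550

set_geometry: r = 17 mm, L = 247 mm, e = 6 mm; θ ← 0°
rotate_crank_by(+64°): θ ← 0° +64° = 64°
rotate_crank_by(+11°): θ ← 64° +11° = 75°
rotate_crank_by(-25°): θ ← 75° -25° = 50°
rotate_crank_by(+54°): θ ← 50° +54° = 104°
rotate_crank_by(-87°): θ ← 104° -87° = 17°
crank pin P = (r cos θ, r sin θ) = (16.257181, 4.970319)
h = r sin θ − e = 4.970319 − 6 = -1.029681
x = r cos θ + √(L² − h²) = 16.257181 + √(61009.0 − 1.0602) = 16.257181 + 246.997854 = 263.255035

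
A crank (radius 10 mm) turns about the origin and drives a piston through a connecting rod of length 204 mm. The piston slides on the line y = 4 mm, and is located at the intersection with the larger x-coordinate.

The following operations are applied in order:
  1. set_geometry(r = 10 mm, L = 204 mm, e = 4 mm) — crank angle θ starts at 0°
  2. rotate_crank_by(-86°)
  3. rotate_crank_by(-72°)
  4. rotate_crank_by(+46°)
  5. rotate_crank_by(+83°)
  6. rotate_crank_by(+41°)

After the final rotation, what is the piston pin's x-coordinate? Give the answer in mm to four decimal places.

set_geometry: r = 10 mm, L = 204 mm, e = 4 mm; θ ← 0°
rotate_crank_by(-86°): θ ← 0° -86° = -86°
rotate_crank_by(-72°): θ ← -86° -72° = -158°
rotate_crank_by(+46°): θ ← -158° +46° = -112°
rotate_crank_by(+83°): θ ← -112° +83° = -29°
rotate_crank_by(+41°): θ ← -29° +41° = 12°
crank pin P = (r cos θ, r sin θ) = (9.781476, 2.079117)
h = r sin θ − e = 2.079117 − 4 = -1.920883
x = r cos θ + √(L² − h²) = 9.781476 + √(41616.0 − 3.6898) = 9.781476 + 203.990956 = 213.772432

213.7724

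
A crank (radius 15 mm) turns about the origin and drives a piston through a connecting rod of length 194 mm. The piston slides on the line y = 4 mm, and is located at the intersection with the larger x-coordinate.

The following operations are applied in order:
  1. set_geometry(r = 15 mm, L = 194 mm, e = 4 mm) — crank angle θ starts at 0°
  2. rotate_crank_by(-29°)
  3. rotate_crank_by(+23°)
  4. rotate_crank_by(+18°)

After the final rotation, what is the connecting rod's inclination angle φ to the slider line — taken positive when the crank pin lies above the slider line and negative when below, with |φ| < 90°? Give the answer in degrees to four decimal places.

-0.2603

set_geometry: r = 15 mm, L = 194 mm, e = 4 mm; θ ← 0°
rotate_crank_by(-29°): θ ← 0° -29° = -29°
rotate_crank_by(+23°): θ ← -29° +23° = -6°
rotate_crank_by(+18°): θ ← -6° +18° = 12°
crank pin P = (r cos θ, r sin θ) = (14.672214, 3.118675)
h = r sin θ − e = 3.118675 − 4 = -0.881325
sin φ = h / L = -0.881325 / 194 = -0.00454291
φ = arcsin(-0.00454291) = -0.260290°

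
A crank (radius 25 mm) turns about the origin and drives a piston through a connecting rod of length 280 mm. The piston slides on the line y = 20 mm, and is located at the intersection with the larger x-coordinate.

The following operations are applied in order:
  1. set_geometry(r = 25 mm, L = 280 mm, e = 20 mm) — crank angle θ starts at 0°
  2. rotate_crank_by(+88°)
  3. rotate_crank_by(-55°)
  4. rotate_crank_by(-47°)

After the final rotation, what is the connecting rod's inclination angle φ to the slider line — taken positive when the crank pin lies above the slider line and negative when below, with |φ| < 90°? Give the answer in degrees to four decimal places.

-5.3379

set_geometry: r = 25 mm, L = 280 mm, e = 20 mm; θ ← 0°
rotate_crank_by(+88°): θ ← 0° +88° = 88°
rotate_crank_by(-55°): θ ← 88° -55° = 33°
rotate_crank_by(-47°): θ ← 33° -47° = -14°
crank pin P = (r cos θ, r sin θ) = (24.257393, -6.048047)
h = r sin θ − e = -6.048047 − 20 = -26.048047
sin φ = h / L = -26.048047 / 280 = -0.09302874
φ = arcsin(-0.09302874) = -5.337872°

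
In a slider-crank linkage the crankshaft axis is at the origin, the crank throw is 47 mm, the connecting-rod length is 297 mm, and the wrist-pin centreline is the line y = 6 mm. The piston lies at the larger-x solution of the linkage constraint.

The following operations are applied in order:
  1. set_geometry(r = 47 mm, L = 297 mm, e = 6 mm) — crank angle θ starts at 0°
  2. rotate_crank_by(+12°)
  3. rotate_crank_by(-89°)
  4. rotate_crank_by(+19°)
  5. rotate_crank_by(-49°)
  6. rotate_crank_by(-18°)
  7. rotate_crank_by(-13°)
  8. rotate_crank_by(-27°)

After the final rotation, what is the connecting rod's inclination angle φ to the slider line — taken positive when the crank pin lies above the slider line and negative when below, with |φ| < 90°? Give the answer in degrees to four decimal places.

set_geometry: r = 47 mm, L = 297 mm, e = 6 mm; θ ← 0°
rotate_crank_by(+12°): θ ← 0° +12° = 12°
rotate_crank_by(-89°): θ ← 12° -89° = -77°
rotate_crank_by(+19°): θ ← -77° +19° = -58°
rotate_crank_by(-49°): θ ← -58° -49° = -107°
rotate_crank_by(-18°): θ ← -107° -18° = -125°
rotate_crank_by(-13°): θ ← -125° -13° = -138°
rotate_crank_by(-27°): θ ← -138° -27° = -165°
crank pin P = (r cos θ, r sin θ) = (-45.398514, -12.164495)
h = r sin θ − e = -12.164495 − 6 = -18.164495
sin φ = h / L = -18.164495 / 297 = -0.06115992
φ = arcsin(-0.06115992) = -3.506393°

-3.5064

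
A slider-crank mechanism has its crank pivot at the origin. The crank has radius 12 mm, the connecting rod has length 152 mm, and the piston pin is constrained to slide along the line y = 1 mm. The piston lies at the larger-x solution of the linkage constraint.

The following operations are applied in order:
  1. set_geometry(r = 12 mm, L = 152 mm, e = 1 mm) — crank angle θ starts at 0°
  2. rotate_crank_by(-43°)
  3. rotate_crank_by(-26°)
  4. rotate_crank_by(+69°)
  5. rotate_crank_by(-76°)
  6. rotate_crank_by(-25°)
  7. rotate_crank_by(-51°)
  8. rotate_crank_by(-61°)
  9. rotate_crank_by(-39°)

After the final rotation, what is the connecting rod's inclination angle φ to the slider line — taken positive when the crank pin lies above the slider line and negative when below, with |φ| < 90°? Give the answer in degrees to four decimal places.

3.9281

set_geometry: r = 12 mm, L = 152 mm, e = 1 mm; θ ← 0°
rotate_crank_by(-43°): θ ← 0° -43° = -43°
rotate_crank_by(-26°): θ ← -43° -26° = -69°
rotate_crank_by(+69°): θ ← -69° +69° = 0°
rotate_crank_by(-76°): θ ← 0° -76° = -76°
rotate_crank_by(-25°): θ ← -76° -25° = -101°
rotate_crank_by(-51°): θ ← -101° -51° = -152°
rotate_crank_by(-61°): θ ← -152° -61° = -213°
rotate_crank_by(-39°): θ ← -213° -39° = -252°
crank pin P = (r cos θ, r sin θ) = (-3.708204, 11.412678)
h = r sin θ − e = 11.412678 − 1 = 10.412678
sin φ = h / L = 10.412678 / 152 = 0.06850446
φ = arcsin(0.06850446) = 3.928093°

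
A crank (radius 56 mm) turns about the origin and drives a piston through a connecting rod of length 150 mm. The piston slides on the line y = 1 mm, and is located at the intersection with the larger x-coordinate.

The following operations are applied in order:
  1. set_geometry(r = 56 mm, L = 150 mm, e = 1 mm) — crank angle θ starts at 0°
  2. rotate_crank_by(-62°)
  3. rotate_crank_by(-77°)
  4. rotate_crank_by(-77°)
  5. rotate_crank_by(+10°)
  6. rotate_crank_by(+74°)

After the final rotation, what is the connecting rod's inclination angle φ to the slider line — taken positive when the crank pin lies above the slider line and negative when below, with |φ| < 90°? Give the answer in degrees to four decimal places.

set_geometry: r = 56 mm, L = 150 mm, e = 1 mm; θ ← 0°
rotate_crank_by(-62°): θ ← 0° -62° = -62°
rotate_crank_by(-77°): θ ← -62° -77° = -139°
rotate_crank_by(-77°): θ ← -139° -77° = -216°
rotate_crank_by(+10°): θ ← -216° +10° = -206°
rotate_crank_by(+74°): θ ← -206° +74° = -132°
crank pin P = (r cos θ, r sin θ) = (-37.471314, -41.616110)
h = r sin θ − e = -41.616110 − 1 = -42.616110
sin φ = h / L = -42.616110 / 150 = -0.28410740
φ = arcsin(-0.28410740) = -16.505501°

-16.5055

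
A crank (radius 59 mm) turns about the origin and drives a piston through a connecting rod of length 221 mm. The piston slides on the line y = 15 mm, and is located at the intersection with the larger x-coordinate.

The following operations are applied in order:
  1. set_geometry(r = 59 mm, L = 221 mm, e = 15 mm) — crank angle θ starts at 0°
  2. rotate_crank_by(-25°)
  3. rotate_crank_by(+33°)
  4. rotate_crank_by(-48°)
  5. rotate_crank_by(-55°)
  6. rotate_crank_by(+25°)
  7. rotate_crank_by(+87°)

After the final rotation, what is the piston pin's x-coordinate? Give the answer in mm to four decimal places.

set_geometry: r = 59 mm, L = 221 mm, e = 15 mm; θ ← 0°
rotate_crank_by(-25°): θ ← 0° -25° = -25°
rotate_crank_by(+33°): θ ← -25° +33° = 8°
rotate_crank_by(-48°): θ ← 8° -48° = -40°
rotate_crank_by(-55°): θ ← -40° -55° = -95°
rotate_crank_by(+25°): θ ← -95° +25° = -70°
rotate_crank_by(+87°): θ ← -70° +87° = 17°
crank pin P = (r cos θ, r sin θ) = (56.421981, 17.249931)
h = r sin θ − e = 17.249931 − 15 = 2.249931
x = r cos θ + √(L² − h²) = 56.421981 + √(48841.0 − 5.0622) = 56.421981 + 220.988547 = 277.410527

277.4105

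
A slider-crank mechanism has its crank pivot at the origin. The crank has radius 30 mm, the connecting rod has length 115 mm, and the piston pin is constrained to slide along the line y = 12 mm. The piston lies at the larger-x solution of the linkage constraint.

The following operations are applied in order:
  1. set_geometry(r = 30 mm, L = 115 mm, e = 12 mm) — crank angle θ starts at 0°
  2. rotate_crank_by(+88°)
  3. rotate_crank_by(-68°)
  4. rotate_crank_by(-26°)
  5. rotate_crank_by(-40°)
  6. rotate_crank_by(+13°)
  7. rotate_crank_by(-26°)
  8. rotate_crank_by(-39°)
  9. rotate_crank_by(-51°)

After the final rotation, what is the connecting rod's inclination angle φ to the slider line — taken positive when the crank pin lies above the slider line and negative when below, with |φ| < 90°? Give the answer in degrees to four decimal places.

-13.8102

set_geometry: r = 30 mm, L = 115 mm, e = 12 mm; θ ← 0°
rotate_crank_by(+88°): θ ← 0° +88° = 88°
rotate_crank_by(-68°): θ ← 88° -68° = 20°
rotate_crank_by(-26°): θ ← 20° -26° = -6°
rotate_crank_by(-40°): θ ← -6° -40° = -46°
rotate_crank_by(+13°): θ ← -46° +13° = -33°
rotate_crank_by(-26°): θ ← -33° -26° = -59°
rotate_crank_by(-39°): θ ← -59° -39° = -98°
rotate_crank_by(-51°): θ ← -98° -51° = -149°
crank pin P = (r cos θ, r sin θ) = (-25.715019, -15.451142)
h = r sin θ − e = -15.451142 − 12 = -27.451142
sin φ = h / L = -27.451142 / 115 = -0.23870558
φ = arcsin(-0.23870558) = -13.810156°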